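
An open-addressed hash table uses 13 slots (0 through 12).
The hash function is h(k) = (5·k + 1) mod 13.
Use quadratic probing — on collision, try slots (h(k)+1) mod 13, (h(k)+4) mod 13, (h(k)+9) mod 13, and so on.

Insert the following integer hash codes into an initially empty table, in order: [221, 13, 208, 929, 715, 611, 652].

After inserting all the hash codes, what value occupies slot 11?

221 hashes to 1; slot 1 is free → place at 1.
13 hashes to 1; 1 taken → place at 2.
208 hashes to 1; 1,2 taken → place at 5.
929 hashes to 5; 5 taken → place at 6.
715 hashes to 1; 1,2,5 taken → place at 10.
611 hashes to 1; 1,2,5,10 taken → place at 4.
652 hashes to 11; slot 11 is free → place at 11.
Table: [_, 221, 13, _, 611, 208, 929, _, _, _, 715, 652, _]

652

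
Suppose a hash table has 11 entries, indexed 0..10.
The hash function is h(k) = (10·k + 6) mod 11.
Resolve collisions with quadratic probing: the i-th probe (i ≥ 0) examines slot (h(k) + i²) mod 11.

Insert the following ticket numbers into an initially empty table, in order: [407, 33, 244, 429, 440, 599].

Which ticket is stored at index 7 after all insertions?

Insert 407: h=6, slot 6 empty -> index 6.
Insert 33: h=6, slot 6 occupied -> index 7.
Insert 244: h=4, slot 4 empty -> index 4.
Insert 429: h=6, slots 6,7 occupied -> index 10.
Insert 440: h=6, slots 6,7,10,4 occupied -> index 0.
Insert 599: h=1, slot 1 empty -> index 1.
Table: [440, 599, —, —, 244, —, 407, 33, —, —, 429]

33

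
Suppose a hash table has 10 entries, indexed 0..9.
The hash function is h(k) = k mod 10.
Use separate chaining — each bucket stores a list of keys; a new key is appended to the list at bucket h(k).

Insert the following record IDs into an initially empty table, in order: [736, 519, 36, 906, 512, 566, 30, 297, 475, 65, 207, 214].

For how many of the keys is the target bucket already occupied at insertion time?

Insert 736: h=6, bucket 6 empty → new chain.
Insert 519: h=9, bucket 9 empty → new chain.
Insert 36: h=6, bucket 6 nonempty → append to chain.
Insert 906: h=6, bucket 6 nonempty → append to chain.
Insert 512: h=2, bucket 2 empty → new chain.
Insert 566: h=6, bucket 6 nonempty → append to chain.
Insert 30: h=0, bucket 0 empty → new chain.
Insert 297: h=7, bucket 7 empty → new chain.
Insert 475: h=5, bucket 5 empty → new chain.
Insert 65: h=5, bucket 5 nonempty → append to chain.
Insert 207: h=7, bucket 7 nonempty → append to chain.
Insert 214: h=4, bucket 4 empty → new chain.
Final buckets:
0: 30
1: -
2: 512
3: -
4: 214
5: 475 -> 65
6: 736 -> 36 -> 906 -> 566
7: 297 -> 207
8: -
9: 519

5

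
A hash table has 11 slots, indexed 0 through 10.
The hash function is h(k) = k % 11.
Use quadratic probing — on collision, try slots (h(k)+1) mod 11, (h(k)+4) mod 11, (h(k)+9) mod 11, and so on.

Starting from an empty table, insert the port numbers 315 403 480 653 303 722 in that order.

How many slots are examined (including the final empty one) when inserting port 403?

Insert 315: h=7, slot 7 empty => index 7.
Insert 403: h=7, slot 7 occupied => index 8.
Insert 480: h=7, slots 7,8 occupied => index 0.
Insert 653: h=4, slot 4 empty => index 4.
Insert 303: h=6, slot 6 empty => index 6.
Insert 722: h=7, slots 7,8,0 occupied => index 5.
Table: [480, ∅, ∅, ∅, 653, 722, 303, 315, 403, ∅, ∅]

2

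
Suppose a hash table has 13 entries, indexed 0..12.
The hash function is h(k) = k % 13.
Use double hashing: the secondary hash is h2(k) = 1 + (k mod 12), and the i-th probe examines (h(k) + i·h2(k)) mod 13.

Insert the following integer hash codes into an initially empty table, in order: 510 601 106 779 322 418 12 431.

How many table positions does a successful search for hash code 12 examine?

510 hashes to 3; slot 3 is free -> place at 3.
601 hashes to 3, h2=2; 3 taken -> place at 5.
106 hashes to 2; slot 2 is free -> place at 2.
779 hashes to 12; slot 12 is free -> place at 12.
322 hashes to 10; slot 10 is free -> place at 10.
418 hashes to 2, h2=11; 2 taken -> place at 0.
12 hashes to 12, h2=1; 12,0 taken -> place at 1.
431 hashes to 2, h2=12; 2,1,0,12 taken -> place at 11.
Table: [418, 12, 106, 510, —, 601, —, —, —, —, 322, 431, 779]
Lookup 12: h=12, h2=1, probe 12,0,1 → found at 1.

3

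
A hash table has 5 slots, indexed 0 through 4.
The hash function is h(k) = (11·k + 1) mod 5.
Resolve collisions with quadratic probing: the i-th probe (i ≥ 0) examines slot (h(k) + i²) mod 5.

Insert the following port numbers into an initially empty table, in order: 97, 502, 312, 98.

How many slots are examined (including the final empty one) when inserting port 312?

97 hashes to 3; slot 3 is free => place at 3.
502 hashes to 3; 3 taken => place at 4.
312 hashes to 3; 3,4 taken => place at 2.
98 hashes to 4; 4 taken => place at 0.
Table: [98, ∅, 312, 97, 502]

3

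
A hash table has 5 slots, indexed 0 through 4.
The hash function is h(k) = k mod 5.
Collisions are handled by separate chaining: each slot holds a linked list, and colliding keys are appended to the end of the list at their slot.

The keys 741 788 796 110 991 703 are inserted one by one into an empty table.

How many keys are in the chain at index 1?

3

Insert 741: h=1, bucket 1 empty → new chain.
Insert 788: h=3, bucket 3 empty → new chain.
Insert 796: h=1, bucket 1 nonempty → append to chain.
Insert 110: h=0, bucket 0 empty → new chain.
Insert 991: h=1, bucket 1 nonempty → append to chain.
Insert 703: h=3, bucket 3 nonempty → append to chain.
Final buckets:
0: 110
1: 741 -> 796 -> 991
2: —
3: 788 -> 703
4: —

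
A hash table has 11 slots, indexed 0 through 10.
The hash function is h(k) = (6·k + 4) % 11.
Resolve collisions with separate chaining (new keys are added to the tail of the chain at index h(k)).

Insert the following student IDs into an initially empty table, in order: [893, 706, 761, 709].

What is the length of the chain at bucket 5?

3

893 -> bucket 5
706 -> bucket 5 (collision)
761 -> bucket 5 (collision)
709 -> bucket 1
Final buckets:
0: _
1: 709
2: _
3: _
4: _
5: 893 -> 706 -> 761
6: _
7: _
8: _
9: _
10: _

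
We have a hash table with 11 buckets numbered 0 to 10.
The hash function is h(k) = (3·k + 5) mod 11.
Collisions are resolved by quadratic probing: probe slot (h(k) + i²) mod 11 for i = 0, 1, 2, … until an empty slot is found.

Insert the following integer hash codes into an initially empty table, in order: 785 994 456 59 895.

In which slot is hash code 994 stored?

785: h=6 => slot 6
994: h=6, probe 6,7 => slot 7
456: h=9 => slot 9
59: h=6, probe 6,7,10 => slot 10
895: h=6, probe 6,7,10,4 => slot 4
Table: [_, _, _, _, 895, _, 785, 994, _, 456, 59]

7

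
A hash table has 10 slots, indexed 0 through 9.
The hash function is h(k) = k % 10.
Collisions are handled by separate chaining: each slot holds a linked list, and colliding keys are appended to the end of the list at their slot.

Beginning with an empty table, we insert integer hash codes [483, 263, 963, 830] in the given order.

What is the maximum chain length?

483 → bucket 3
263 → bucket 3 (collision)
963 → bucket 3 (collision)
830 → bucket 0
Final buckets:
0: 830
1: ∅
2: ∅
3: 483 -> 263 -> 963
4: ∅
5: ∅
6: ∅
7: ∅
8: ∅
9: ∅

3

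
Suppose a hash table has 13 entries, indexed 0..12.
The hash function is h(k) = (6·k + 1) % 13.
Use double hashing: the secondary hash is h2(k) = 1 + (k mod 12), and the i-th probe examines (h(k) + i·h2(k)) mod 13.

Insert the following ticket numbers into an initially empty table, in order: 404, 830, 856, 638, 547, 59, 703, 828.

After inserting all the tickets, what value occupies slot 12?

404: h=7 -> slot 7
830: h=2 -> slot 2
856: h=2, h2=5, probe 2,7,12 -> slot 12
638: h=7, h2=3, probe 7,10 -> slot 10
547: h=7, h2=8, probe 7,2,10,5 -> slot 5
59: h=4 -> slot 4
703: h=7, h2=8, probe 7,2,10,5,0 -> slot 0
828: h=3 -> slot 3
Table: [703, ∅, 830, 828, 59, 547, ∅, 404, ∅, ∅, 638, ∅, 856]

856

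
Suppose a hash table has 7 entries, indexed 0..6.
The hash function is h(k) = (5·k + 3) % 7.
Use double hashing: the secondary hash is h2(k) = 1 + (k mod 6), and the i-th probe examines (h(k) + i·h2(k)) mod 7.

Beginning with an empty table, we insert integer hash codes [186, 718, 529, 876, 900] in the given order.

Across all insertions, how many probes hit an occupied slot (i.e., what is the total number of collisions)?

186: h=2 → slot 2
718: h=2, h2=5, probe 2,0 → slot 0
529: h=2, h2=2, probe 2,4 → slot 4
876: h=1 → slot 1
900: h=2, h2=1, probe 2,3 → slot 3
Table: [718, 876, 186, 900, 529, ., .]

3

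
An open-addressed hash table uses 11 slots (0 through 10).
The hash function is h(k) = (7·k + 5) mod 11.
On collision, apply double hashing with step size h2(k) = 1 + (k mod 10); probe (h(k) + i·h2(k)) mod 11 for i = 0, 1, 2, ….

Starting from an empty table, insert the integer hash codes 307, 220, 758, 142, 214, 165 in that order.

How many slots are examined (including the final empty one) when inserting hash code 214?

3

307 hashes to 9; slot 9 is free => place at 9.
220 hashes to 5; slot 5 is free => place at 5.
758 hashes to 9, h2=9; 9 taken => place at 7.
142 hashes to 9, h2=3; 9 taken => place at 1.
214 hashes to 7, h2=5; 7,1 taken => place at 6.
165 hashes to 5, h2=6; 5 taken => place at 0.
Table: [165, 142, ∅, ∅, ∅, 220, 214, 758, ∅, 307, ∅]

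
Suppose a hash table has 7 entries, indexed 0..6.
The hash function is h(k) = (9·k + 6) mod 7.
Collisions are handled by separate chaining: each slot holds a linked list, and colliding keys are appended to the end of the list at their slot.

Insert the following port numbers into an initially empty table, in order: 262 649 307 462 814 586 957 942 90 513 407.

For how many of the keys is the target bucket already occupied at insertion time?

262 -> bucket 5
649 -> bucket 2
307 -> bucket 4
462 -> bucket 6
814 -> bucket 3
586 -> bucket 2 (collision)
957 -> bucket 2 (collision)
942 -> bucket 0
90 -> bucket 4 (collision)
513 -> bucket 3 (collision)
407 -> bucket 1
Final buckets:
0: 942
1: 407
2: 649 -> 586 -> 957
3: 814 -> 513
4: 307 -> 90
5: 262
6: 462

4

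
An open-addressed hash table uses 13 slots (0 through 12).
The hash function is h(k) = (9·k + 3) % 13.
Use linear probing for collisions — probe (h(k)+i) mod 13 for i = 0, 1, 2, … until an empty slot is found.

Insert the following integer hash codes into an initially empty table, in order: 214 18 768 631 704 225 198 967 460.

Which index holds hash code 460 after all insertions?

11

Insert 214: h=5, slot 5 empty => index 5.
Insert 18: h=9, slot 9 empty => index 9.
Insert 768: h=12, slot 12 empty => index 12.
Insert 631: h=1, slot 1 empty => index 1.
Insert 704: h=8, slot 8 empty => index 8.
Insert 225: h=0, slot 0 empty => index 0.
Insert 198: h=4, slot 4 empty => index 4.
Insert 967: h=9, slot 9 occupied => index 10.
Insert 460: h=9, slots 9,10 occupied => index 11.
Table: [225, 631, -, -, 198, 214, -, -, 704, 18, 967, 460, 768]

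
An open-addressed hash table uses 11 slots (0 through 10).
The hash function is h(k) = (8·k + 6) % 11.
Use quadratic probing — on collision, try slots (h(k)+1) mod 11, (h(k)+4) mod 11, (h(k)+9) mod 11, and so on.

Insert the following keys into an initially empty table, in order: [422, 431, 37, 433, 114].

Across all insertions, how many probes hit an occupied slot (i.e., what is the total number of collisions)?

422 hashes to 5; slot 5 is free → place at 5.
431 hashes to 0; slot 0 is free → place at 0.
37 hashes to 5; 5 taken → place at 6.
433 hashes to 5; 5,6 taken → place at 9.
114 hashes to 5; 5,6,9 taken → place at 3.
Table: [431, _, _, 114, _, 422, 37, _, _, 433, _]

6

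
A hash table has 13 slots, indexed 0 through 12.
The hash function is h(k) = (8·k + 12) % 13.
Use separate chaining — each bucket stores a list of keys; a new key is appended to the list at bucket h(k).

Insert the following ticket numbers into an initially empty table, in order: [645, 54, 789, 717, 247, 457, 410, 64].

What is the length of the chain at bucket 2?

Insert 645: h=11, bucket 11 empty -> new chain.
Insert 54: h=2, bucket 2 empty -> new chain.
Insert 789: h=6, bucket 6 empty -> new chain.
Insert 717: h=2, bucket 2 nonempty -> append to chain.
Insert 247: h=12, bucket 12 empty -> new chain.
Insert 457: h=2, bucket 2 nonempty -> append to chain.
Insert 410: h=3, bucket 3 empty -> new chain.
Insert 64: h=4, bucket 4 empty -> new chain.
Final buckets:
0: _
1: _
2: 54 -> 717 -> 457
3: 410
4: 64
5: _
6: 789
7: _
8: _
9: _
10: _
11: 645
12: 247

3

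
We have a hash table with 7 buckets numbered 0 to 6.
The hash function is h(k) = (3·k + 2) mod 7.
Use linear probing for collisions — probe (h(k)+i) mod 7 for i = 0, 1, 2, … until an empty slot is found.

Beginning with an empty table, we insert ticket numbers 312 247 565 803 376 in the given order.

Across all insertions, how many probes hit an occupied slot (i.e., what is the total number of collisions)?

3

312 hashes to 0; slot 0 is free -> place at 0.
247 hashes to 1; slot 1 is free -> place at 1.
565 hashes to 3; slot 3 is free -> place at 3.
803 hashes to 3; 3 taken -> place at 4.
376 hashes to 3; 3,4 taken -> place at 5.
Table: [312, 247, -, 565, 803, 376, -]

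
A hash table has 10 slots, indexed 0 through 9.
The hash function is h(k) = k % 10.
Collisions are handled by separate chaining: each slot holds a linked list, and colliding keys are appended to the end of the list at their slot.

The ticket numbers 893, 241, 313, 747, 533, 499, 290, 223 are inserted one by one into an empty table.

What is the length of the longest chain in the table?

4

Insert 893: h=3, bucket 3 empty → new chain.
Insert 241: h=1, bucket 1 empty → new chain.
Insert 313: h=3, bucket 3 nonempty → append to chain.
Insert 747: h=7, bucket 7 empty → new chain.
Insert 533: h=3, bucket 3 nonempty → append to chain.
Insert 499: h=9, bucket 9 empty → new chain.
Insert 290: h=0, bucket 0 empty → new chain.
Insert 223: h=3, bucket 3 nonempty → append to chain.
Final buckets:
0: 290
1: 241
2: _
3: 893 -> 313 -> 533 -> 223
4: _
5: _
6: _
7: 747
8: _
9: 499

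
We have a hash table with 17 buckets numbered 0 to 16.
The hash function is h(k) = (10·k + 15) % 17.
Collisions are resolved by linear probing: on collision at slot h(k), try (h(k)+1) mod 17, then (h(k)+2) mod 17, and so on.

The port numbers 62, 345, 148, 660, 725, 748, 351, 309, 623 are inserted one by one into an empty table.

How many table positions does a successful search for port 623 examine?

62: h=6 -> slot 6
345: h=14 -> slot 14
148: h=16 -> slot 16
660: h=2 -> slot 2
725: h=6, probe 6,7 -> slot 7
748: h=15 -> slot 15
351: h=6, probe 6,7,8 -> slot 8
309: h=11 -> slot 11
623: h=6, probe 6,7,8,9 -> slot 9
Table: [∅, ∅, 660, ∅, ∅, ∅, 62, 725, 351, 623, ∅, 309, ∅, ∅, 345, 748, 148]
Lookup 623: h=6, probe 6,7,8,9 → found at 9.

4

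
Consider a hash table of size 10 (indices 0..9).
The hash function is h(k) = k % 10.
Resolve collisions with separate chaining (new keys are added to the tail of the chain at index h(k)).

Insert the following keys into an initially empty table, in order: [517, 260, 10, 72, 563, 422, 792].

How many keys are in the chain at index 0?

Insert 517: h=7, bucket 7 empty -> new chain.
Insert 260: h=0, bucket 0 empty -> new chain.
Insert 10: h=0, bucket 0 nonempty -> append to chain.
Insert 72: h=2, bucket 2 empty -> new chain.
Insert 563: h=3, bucket 3 empty -> new chain.
Insert 422: h=2, bucket 2 nonempty -> append to chain.
Insert 792: h=2, bucket 2 nonempty -> append to chain.
Final buckets:
0: 260 -> 10
1: ∅
2: 72 -> 422 -> 792
3: 563
4: ∅
5: ∅
6: ∅
7: 517
8: ∅
9: ∅

2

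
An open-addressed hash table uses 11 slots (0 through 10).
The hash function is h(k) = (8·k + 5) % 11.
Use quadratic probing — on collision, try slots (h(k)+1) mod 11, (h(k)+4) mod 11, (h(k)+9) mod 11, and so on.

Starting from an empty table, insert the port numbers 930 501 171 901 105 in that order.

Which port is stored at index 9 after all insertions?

930 hashes to 9; slot 9 is free -> place at 9.
501 hashes to 9; 9 taken -> place at 10.
171 hashes to 9; 9,10 taken -> place at 2.
901 hashes to 8; slot 8 is free -> place at 8.
105 hashes to 9; 9,10,2 taken -> place at 7.
Table: [∅, ∅, 171, ∅, ∅, ∅, ∅, 105, 901, 930, 501]

930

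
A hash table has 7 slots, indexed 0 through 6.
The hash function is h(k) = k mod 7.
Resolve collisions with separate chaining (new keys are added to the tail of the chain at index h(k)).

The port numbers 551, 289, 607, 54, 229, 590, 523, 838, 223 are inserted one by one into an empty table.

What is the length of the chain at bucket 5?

6

551 -> bucket 5
289 -> bucket 2
607 -> bucket 5 (collision)
54 -> bucket 5 (collision)
229 -> bucket 5 (collision)
590 -> bucket 2 (collision)
523 -> bucket 5 (collision)
838 -> bucket 5 (collision)
223 -> bucket 6
Final buckets:
0: _
1: _
2: 289 -> 590
3: _
4: _
5: 551 -> 607 -> 54 -> 229 -> 523 -> 838
6: 223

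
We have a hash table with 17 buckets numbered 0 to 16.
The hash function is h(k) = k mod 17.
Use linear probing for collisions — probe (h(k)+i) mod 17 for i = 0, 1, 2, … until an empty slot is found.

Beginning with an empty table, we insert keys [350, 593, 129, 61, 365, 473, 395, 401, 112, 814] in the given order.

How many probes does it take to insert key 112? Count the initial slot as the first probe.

7

Insert 350: h=10, slot 10 empty → index 10.
Insert 593: h=15, slot 15 empty → index 15.
Insert 129: h=10, slot 10 occupied → index 11.
Insert 61: h=10, slots 10,11 occupied → index 12.
Insert 365: h=8, slot 8 empty → index 8.
Insert 473: h=14, slot 14 empty → index 14.
Insert 395: h=4, slot 4 empty → index 4.
Insert 401: h=10, slots 10,11,12 occupied → index 13.
Insert 112: h=10, slots 10,11,12,13,14,15 occupied → index 16.
Insert 814: h=15, slots 15,16 occupied → index 0.
Table: [814, _, _, _, 395, _, _, _, 365, _, 350, 129, 61, 401, 473, 593, 112]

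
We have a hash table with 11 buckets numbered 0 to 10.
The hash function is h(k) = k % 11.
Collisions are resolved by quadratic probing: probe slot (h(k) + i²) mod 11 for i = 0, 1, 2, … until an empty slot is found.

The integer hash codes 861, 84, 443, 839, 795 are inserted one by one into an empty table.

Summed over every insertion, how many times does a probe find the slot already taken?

8

861 hashes to 3; slot 3 is free -> place at 3.
84 hashes to 7; slot 7 is free -> place at 7.
443 hashes to 3; 3 taken -> place at 4.
839 hashes to 3; 3,4,7 taken -> place at 1.
795 hashes to 3; 3,4,7,1 taken -> place at 8.
Table: [_, 839, _, 861, 443, _, _, 84, 795, _, _]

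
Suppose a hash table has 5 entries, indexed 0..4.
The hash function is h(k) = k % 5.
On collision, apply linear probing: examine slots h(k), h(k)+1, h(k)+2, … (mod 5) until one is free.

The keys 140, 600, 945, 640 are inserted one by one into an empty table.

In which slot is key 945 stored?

140 hashes to 0; slot 0 is free → place at 0.
600 hashes to 0; 0 taken → place at 1.
945 hashes to 0; 0,1 taken → place at 2.
640 hashes to 0; 0,1,2 taken → place at 3.
Table: [140, 600, 945, 640, .]

2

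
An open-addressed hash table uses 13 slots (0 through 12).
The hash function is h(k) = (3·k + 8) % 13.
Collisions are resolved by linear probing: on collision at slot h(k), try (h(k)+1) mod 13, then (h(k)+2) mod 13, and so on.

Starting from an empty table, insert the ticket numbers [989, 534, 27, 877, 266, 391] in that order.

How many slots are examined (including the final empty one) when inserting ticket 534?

2

989 hashes to 11; slot 11 is free -> place at 11.
534 hashes to 11; 11 taken -> place at 12.
27 hashes to 11; 11,12 taken -> place at 0.
877 hashes to 0; 0 taken -> place at 1.
266 hashes to 0; 0,1 taken -> place at 2.
391 hashes to 11; 11,12,0,1,2 taken -> place at 3.
Table: [27, 877, 266, 391, ., ., ., ., ., ., ., 989, 534]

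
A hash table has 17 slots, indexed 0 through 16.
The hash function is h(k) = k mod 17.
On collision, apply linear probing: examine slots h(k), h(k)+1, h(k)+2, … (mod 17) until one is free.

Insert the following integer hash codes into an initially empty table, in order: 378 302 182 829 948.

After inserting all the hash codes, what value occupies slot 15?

Insert 378: h=4, slot 4 empty => index 4.
Insert 302: h=13, slot 13 empty => index 13.
Insert 182: h=12, slot 12 empty => index 12.
Insert 829: h=13, slot 13 occupied => index 14.
Insert 948: h=13, slots 13,14 occupied => index 15.
Table: [∅, ∅, ∅, ∅, 378, ∅, ∅, ∅, ∅, ∅, ∅, ∅, 182, 302, 829, 948, ∅]

948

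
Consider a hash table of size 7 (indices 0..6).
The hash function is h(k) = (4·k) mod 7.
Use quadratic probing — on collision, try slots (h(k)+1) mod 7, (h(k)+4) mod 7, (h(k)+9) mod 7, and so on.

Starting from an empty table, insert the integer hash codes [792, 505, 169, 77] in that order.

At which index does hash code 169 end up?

1

792: h=4 => slot 4
505: h=4, probe 4,5 => slot 5
169: h=4, probe 4,5,1 => slot 1
77: h=0 => slot 0
Table: [77, 169, —, —, 792, 505, —]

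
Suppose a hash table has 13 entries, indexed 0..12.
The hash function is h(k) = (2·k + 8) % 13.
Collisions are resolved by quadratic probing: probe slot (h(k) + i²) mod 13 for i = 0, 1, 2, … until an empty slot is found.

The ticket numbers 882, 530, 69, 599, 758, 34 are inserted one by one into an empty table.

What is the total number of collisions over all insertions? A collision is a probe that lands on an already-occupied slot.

882 hashes to 4; slot 4 is free => place at 4.
530 hashes to 2; slot 2 is free => place at 2.
69 hashes to 3; slot 3 is free => place at 3.
599 hashes to 10; slot 10 is free => place at 10.
758 hashes to 3; 3,4 taken => place at 7.
34 hashes to 11; slot 11 is free => place at 11.
Table: [-, -, 530, 69, 882, -, -, 758, -, -, 599, 34, -]

2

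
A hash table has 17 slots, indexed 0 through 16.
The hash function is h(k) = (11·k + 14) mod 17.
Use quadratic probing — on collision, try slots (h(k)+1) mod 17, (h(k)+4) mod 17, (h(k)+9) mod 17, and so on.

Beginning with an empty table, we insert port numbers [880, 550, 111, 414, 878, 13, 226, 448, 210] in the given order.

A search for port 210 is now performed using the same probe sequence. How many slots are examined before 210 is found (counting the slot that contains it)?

880 hashes to 4; slot 4 is free => place at 4.
550 hashes to 12; slot 12 is free => place at 12.
111 hashes to 11; slot 11 is free => place at 11.
414 hashes to 12; 12 taken => place at 13.
878 hashes to 16; slot 16 is free => place at 16.
13 hashes to 4; 4 taken => place at 5.
226 hashes to 1; slot 1 is free => place at 1.
448 hashes to 12; 12,13,16,4,11 taken => place at 3.
210 hashes to 12; 12,13,16,4,11,3 taken => place at 14.
Table: [_, 226, _, 448, 880, 13, _, _, _, _, _, 111, 550, 414, 210, _, 878]
Lookup 210: h=12, probe 12,13,16,4,11,3,14 → found at 14.

7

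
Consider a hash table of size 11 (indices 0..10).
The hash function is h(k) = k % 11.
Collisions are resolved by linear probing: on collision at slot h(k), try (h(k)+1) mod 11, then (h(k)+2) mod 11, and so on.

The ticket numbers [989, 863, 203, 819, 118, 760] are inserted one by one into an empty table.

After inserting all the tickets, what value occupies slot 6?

989 hashes to 10; slot 10 is free → place at 10.
863 hashes to 5; slot 5 is free → place at 5.
203 hashes to 5; 5 taken → place at 6.
819 hashes to 5; 5,6 taken → place at 7.
118 hashes to 8; slot 8 is free → place at 8.
760 hashes to 1; slot 1 is free → place at 1.
Table: [-, 760, -, -, -, 863, 203, 819, 118, -, 989]

203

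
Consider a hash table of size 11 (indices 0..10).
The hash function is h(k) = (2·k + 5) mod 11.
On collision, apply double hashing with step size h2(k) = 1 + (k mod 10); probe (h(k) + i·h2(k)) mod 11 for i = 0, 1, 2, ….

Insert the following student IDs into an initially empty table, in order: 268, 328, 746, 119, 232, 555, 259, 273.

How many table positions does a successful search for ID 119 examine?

2

Insert 268: h=2, slot 2 empty -> index 2.
Insert 328: h=1, slot 1 empty -> index 1.
Insert 746: h=1, h2=7, slot 1 occupied -> index 8.
Insert 119: h=1, h2=10, slot 1 occupied -> index 0.
Insert 232: h=7, slot 7 empty -> index 7.
Insert 555: h=4, slot 4 empty -> index 4.
Insert 259: h=6, slot 6 empty -> index 6.
Insert 273: h=1, h2=4, slot 1 occupied -> index 5.
Table: [119, 328, 268, -, 555, 273, 259, 232, 746, -, -]
Lookup 119: h=1, h2=10, probe 1,0 → found at 0.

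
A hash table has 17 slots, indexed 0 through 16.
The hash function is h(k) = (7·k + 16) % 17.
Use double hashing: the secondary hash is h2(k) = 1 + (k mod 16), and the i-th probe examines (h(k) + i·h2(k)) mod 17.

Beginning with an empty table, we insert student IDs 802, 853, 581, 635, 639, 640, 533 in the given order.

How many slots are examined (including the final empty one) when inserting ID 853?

2

Insert 802: h=3, slot 3 empty -> index 3.
Insert 853: h=3, h2=6, slot 3 occupied -> index 9.
Insert 581: h=3, h2=6, slots 3,9 occupied -> index 15.
Insert 635: h=7, slot 7 empty -> index 7.
Insert 639: h=1, slot 1 empty -> index 1.
Insert 640: h=8, slot 8 empty -> index 8.
Insert 533: h=7, h2=6, slot 7 occupied -> index 13.
Table: [_, 639, _, 802, _, _, _, 635, 640, 853, _, _, _, 533, _, 581, _]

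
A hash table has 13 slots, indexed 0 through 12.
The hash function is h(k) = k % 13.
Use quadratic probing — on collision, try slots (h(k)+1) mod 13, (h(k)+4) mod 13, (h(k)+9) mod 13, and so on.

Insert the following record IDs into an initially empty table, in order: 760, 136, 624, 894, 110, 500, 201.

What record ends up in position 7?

Insert 760: h=6, slot 6 empty -> index 6.
Insert 136: h=6, slot 6 occupied -> index 7.
Insert 624: h=0, slot 0 empty -> index 0.
Insert 894: h=10, slot 10 empty -> index 10.
Insert 110: h=6, slots 6,7,10 occupied -> index 2.
Insert 500: h=6, slots 6,7,10,2 occupied -> index 9.
Insert 201: h=6, slots 6,7,10,2,9 occupied -> index 5.
Table: [624, —, 110, —, —, 201, 760, 136, —, 500, 894, —, —]

136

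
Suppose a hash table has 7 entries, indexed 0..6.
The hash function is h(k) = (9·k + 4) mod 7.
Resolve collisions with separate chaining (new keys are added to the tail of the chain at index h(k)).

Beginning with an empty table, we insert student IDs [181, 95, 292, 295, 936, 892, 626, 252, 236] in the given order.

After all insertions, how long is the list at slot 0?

Insert 181: h=2, bucket 2 empty -> new chain.
Insert 95: h=5, bucket 5 empty -> new chain.
Insert 292: h=0, bucket 0 empty -> new chain.
Insert 295: h=6, bucket 6 empty -> new chain.
Insert 936: h=0, bucket 0 nonempty -> append to chain.
Insert 892: h=3, bucket 3 empty -> new chain.
Insert 626: h=3, bucket 3 nonempty -> append to chain.
Insert 252: h=4, bucket 4 empty -> new chain.
Insert 236: h=0, bucket 0 nonempty -> append to chain.
Final buckets:
0: 292 -> 936 -> 236
1: —
2: 181
3: 892 -> 626
4: 252
5: 95
6: 295

3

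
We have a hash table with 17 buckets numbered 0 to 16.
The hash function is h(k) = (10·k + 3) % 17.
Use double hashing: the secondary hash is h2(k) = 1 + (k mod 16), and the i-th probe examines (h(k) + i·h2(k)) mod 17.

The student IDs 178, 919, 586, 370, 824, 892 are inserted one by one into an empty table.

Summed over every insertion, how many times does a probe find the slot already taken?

178: h=15 → slot 15
919: h=13 → slot 13
586: h=15, h2=11, probe 15,9 → slot 9
370: h=14 → slot 14
824: h=15, h2=9, probe 15,7 → slot 7
892: h=15, h2=13, probe 15,11 → slot 11
Table: [—, —, —, —, —, —, —, 824, —, 586, —, 892, —, 919, 370, 178, —]

3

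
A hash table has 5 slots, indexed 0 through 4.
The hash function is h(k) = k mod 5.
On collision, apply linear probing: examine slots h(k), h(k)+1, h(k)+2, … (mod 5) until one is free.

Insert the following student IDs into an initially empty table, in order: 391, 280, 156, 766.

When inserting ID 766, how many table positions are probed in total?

391 hashes to 1; slot 1 is free → place at 1.
280 hashes to 0; slot 0 is free → place at 0.
156 hashes to 1; 1 taken → place at 2.
766 hashes to 1; 1,2 taken → place at 3.
Table: [280, 391, 156, 766, .]

3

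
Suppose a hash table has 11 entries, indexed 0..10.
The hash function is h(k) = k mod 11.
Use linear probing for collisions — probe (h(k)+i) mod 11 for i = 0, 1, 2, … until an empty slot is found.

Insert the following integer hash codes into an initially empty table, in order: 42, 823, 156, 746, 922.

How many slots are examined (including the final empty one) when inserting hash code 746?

3

Insert 42: h=9, slot 9 empty -> index 9.
Insert 823: h=9, slot 9 occupied -> index 10.
Insert 156: h=2, slot 2 empty -> index 2.
Insert 746: h=9, slots 9,10 occupied -> index 0.
Insert 922: h=9, slots 9,10,0 occupied -> index 1.
Table: [746, 922, 156, ∅, ∅, ∅, ∅, ∅, ∅, 42, 823]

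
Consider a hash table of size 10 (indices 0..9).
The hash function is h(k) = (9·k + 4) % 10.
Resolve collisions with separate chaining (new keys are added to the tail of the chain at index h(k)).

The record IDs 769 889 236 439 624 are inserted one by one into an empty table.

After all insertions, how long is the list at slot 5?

3

Insert 769: h=5, bucket 5 empty -> new chain.
Insert 889: h=5, bucket 5 nonempty -> append to chain.
Insert 236: h=8, bucket 8 empty -> new chain.
Insert 439: h=5, bucket 5 nonempty -> append to chain.
Insert 624: h=0, bucket 0 empty -> new chain.
Final buckets:
0: 624
1: —
2: —
3: —
4: —
5: 769 -> 889 -> 439
6: —
7: —
8: 236
9: —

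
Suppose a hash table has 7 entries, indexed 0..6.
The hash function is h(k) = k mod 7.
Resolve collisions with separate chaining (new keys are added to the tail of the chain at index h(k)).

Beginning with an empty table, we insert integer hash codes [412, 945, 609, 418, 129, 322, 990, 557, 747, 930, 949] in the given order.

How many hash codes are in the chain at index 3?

2

412 → bucket 6
945 → bucket 0
609 → bucket 0 (collision)
418 → bucket 5
129 → bucket 3
322 → bucket 0 (collision)
990 → bucket 3 (collision)
557 → bucket 4
747 → bucket 5 (collision)
930 → bucket 6 (collision)
949 → bucket 4 (collision)
Final buckets:
0: 945 -> 609 -> 322
1: -
2: -
3: 129 -> 990
4: 557 -> 949
5: 418 -> 747
6: 412 -> 930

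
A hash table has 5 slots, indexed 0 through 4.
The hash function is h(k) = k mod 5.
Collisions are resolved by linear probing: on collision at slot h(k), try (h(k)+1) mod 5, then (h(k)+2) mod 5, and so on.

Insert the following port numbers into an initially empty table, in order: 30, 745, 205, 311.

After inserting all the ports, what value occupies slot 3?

311

Insert 30: h=0, slot 0 empty => index 0.
Insert 745: h=0, slot 0 occupied => index 1.
Insert 205: h=0, slots 0,1 occupied => index 2.
Insert 311: h=1, slots 1,2 occupied => index 3.
Table: [30, 745, 205, 311, ∅]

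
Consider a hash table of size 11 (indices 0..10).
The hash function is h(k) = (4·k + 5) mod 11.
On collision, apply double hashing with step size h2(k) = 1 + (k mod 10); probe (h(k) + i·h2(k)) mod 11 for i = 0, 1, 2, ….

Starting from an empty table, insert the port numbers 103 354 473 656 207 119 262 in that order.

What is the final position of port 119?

7

103: h=10 -> slot 10
354: h=2 -> slot 2
473: h=5 -> slot 5
656: h=0 -> slot 0
207: h=8 -> slot 8
119: h=8, h2=10, probe 8,7 -> slot 7
262: h=8, h2=3, probe 8,0,3 -> slot 3
Table: [656, ., 354, 262, ., 473, ., 119, 207, ., 103]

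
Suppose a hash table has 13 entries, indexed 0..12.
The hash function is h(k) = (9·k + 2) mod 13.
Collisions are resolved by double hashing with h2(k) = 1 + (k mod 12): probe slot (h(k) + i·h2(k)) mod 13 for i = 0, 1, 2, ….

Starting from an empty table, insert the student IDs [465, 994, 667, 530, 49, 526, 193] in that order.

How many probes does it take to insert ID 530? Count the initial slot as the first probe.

Insert 465: h=1, slot 1 empty → index 1.
Insert 994: h=4, slot 4 empty → index 4.
Insert 667: h=12, slot 12 empty → index 12.
Insert 530: h=1, h2=3, slots 1,4 occupied → index 7.
Insert 49: h=1, h2=2, slot 1 occupied → index 3.
Insert 526: h=4, h2=11, slot 4 occupied → index 2.
Insert 193: h=10, slot 10 empty → index 10.
Table: [∅, 465, 526, 49, 994, ∅, ∅, 530, ∅, ∅, 193, ∅, 667]

3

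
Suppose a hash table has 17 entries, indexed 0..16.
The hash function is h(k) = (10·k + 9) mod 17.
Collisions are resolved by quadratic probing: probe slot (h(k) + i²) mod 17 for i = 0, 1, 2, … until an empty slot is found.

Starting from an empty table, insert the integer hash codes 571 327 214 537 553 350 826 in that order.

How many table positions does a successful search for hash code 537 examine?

3

571 hashes to 7; slot 7 is free → place at 7.
327 hashes to 15; slot 15 is free → place at 15.
214 hashes to 7; 7 taken → place at 8.
537 hashes to 7; 7,8 taken → place at 11.
553 hashes to 14; slot 14 is free → place at 14.
350 hashes to 7; 7,8,11 taken → place at 16.
826 hashes to 7; 7,8,11,16 taken → place at 6.
Table: [., ., ., ., ., ., 826, 571, 214, ., ., 537, ., ., 553, 327, 350]
Lookup 537: h=7, probe 7,8,11 → found at 11.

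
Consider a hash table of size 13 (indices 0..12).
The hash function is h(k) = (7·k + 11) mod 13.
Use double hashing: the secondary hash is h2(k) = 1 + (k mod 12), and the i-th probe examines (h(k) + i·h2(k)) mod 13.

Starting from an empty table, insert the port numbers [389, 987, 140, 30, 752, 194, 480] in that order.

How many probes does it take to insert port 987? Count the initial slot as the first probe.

2

389: h=4 => slot 4
987: h=4, h2=4, probe 4,8 => slot 8
140: h=3 => slot 3
30: h=0 => slot 0
752: h=10 => slot 10
194: h=4, h2=3, probe 4,7 => slot 7
480: h=4, h2=1, probe 4,5 => slot 5
Table: [30, -, -, 140, 389, 480, -, 194, 987, -, 752, -, -]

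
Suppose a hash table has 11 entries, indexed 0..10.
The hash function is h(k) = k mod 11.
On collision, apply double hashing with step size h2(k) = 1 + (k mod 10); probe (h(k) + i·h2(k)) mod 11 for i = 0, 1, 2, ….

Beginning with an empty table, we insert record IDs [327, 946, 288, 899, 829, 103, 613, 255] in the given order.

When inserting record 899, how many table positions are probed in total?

2

Insert 327: h=8, slot 8 empty => index 8.
Insert 946: h=0, slot 0 empty => index 0.
Insert 288: h=2, slot 2 empty => index 2.
Insert 899: h=8, h2=10, slot 8 occupied => index 7.
Insert 829: h=4, slot 4 empty => index 4.
Insert 103: h=4, h2=4, slots 4,8 occupied => index 1.
Insert 613: h=8, h2=4, slots 8,1 occupied => index 5.
Insert 255: h=2, h2=6, slots 2,8 occupied => index 3.
Table: [946, 103, 288, 255, 829, 613, -, 899, 327, -, -]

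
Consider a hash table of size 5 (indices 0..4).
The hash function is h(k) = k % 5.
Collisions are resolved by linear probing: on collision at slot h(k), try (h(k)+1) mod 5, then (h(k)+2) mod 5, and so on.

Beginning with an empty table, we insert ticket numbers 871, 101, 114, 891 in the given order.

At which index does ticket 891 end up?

3

Insert 871: h=1, slot 1 empty → index 1.
Insert 101: h=1, slot 1 occupied → index 2.
Insert 114: h=4, slot 4 empty → index 4.
Insert 891: h=1, slots 1,2 occupied → index 3.
Table: [—, 871, 101, 891, 114]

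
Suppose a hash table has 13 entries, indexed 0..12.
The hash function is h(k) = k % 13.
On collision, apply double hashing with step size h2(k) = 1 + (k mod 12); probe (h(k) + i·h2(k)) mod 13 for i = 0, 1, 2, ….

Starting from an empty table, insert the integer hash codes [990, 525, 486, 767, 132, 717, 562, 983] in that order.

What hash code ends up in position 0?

990 hashes to 2; slot 2 is free -> place at 2.
525 hashes to 5; slot 5 is free -> place at 5.
486 hashes to 5, h2=7; 5 taken -> place at 12.
767 hashes to 0; slot 0 is free -> place at 0.
132 hashes to 2, h2=1; 2 taken -> place at 3.
717 hashes to 2, h2=10; 2,12 taken -> place at 9.
562 hashes to 3, h2=11; 3 taken -> place at 1.
983 hashes to 8; slot 8 is free -> place at 8.
Table: [767, 562, 990, 132, _, 525, _, _, 983, 717, _, _, 486]

767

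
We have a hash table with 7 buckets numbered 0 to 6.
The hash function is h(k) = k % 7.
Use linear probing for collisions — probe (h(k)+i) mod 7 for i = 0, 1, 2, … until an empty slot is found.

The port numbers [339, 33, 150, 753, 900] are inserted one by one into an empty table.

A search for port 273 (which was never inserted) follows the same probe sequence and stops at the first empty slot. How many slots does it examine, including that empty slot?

2

Insert 339: h=3, slot 3 empty -> index 3.
Insert 33: h=5, slot 5 empty -> index 5.
Insert 150: h=3, slot 3 occupied -> index 4.
Insert 753: h=4, slots 4,5 occupied -> index 6.
Insert 900: h=4, slots 4,5,6 occupied -> index 0.
Table: [900, _, _, 339, 150, 33, 753]
Lookup 273: h=0, probe 0,1 → slot 1 empty, not found.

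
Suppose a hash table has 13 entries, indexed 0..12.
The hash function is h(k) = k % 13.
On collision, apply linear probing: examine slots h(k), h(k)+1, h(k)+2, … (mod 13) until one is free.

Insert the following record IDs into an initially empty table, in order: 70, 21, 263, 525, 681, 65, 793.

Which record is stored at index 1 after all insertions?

Insert 70: h=5, slot 5 empty => index 5.
Insert 21: h=8, slot 8 empty => index 8.
Insert 263: h=3, slot 3 empty => index 3.
Insert 525: h=5, slot 5 occupied => index 6.
Insert 681: h=5, slots 5,6 occupied => index 7.
Insert 65: h=0, slot 0 empty => index 0.
Insert 793: h=0, slot 0 occupied => index 1.
Table: [65, 793, -, 263, -, 70, 525, 681, 21, -, -, -, -]

793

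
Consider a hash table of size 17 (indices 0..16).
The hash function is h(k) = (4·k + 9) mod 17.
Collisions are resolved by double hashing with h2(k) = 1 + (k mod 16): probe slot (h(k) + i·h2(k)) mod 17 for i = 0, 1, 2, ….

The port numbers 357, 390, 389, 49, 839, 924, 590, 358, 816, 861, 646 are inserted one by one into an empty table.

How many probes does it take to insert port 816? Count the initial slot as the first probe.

Insert 357: h=9, slot 9 empty → index 9.
Insert 390: h=5, slot 5 empty → index 5.
Insert 389: h=1, slot 1 empty → index 1.
Insert 49: h=1, h2=2, slot 1 occupied → index 3.
Insert 839: h=16, slot 16 empty → index 16.
Insert 924: h=16, h2=13, slot 16 occupied → index 12.
Insert 590: h=6, slot 6 empty → index 6.
Insert 358: h=13, slot 13 empty → index 13.
Insert 816: h=9, h2=1, slot 9 occupied → index 10.
Insert 861: h=2, slot 2 empty → index 2.
Insert 646: h=9, h2=7, slots 9,16,6,13,3,10 occupied → index 0.
Table: [646, 389, 861, 49, _, 390, 590, _, _, 357, 816, _, 924, 358, _, _, 839]

2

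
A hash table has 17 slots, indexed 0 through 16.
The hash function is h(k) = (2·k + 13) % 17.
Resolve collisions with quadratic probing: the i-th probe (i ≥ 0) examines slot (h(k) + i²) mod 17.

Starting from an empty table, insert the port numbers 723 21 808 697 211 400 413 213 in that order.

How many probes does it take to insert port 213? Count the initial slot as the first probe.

Insert 723: h=14, slot 14 empty -> index 14.
Insert 21: h=4, slot 4 empty -> index 4.
Insert 808: h=14, slot 14 occupied -> index 15.
Insert 697: h=13, slot 13 empty -> index 13.
Insert 211: h=10, slot 10 empty -> index 10.
Insert 400: h=14, slots 14,15 occupied -> index 1.
Insert 413: h=6, slot 6 empty -> index 6.
Insert 213: h=14, slots 14,15,1,6,13 occupied -> index 5.
Table: [-, 400, -, -, 21, 213, 413, -, -, -, 211, -, -, 697, 723, 808, -]

6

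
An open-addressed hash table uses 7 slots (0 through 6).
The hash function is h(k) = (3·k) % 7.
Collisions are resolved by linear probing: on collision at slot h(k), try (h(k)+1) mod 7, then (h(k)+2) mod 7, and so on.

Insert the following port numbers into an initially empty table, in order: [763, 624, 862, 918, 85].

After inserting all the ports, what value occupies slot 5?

763: h=0 -> slot 0
624: h=3 -> slot 3
862: h=3, probe 3,4 -> slot 4
918: h=3, probe 3,4,5 -> slot 5
85: h=3, probe 3,4,5,6 -> slot 6
Table: [763, —, —, 624, 862, 918, 85]

918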